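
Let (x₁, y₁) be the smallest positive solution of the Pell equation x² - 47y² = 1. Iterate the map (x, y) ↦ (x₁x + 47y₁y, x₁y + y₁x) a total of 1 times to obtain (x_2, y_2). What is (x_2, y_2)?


Step 1: Find the fundamental solution (x₁, y₁) of x² - 47y² = 1.
  Expand √47 as a continued fraction. a₀ = ⌊√47⌋ = 6; iterate m_{k+1} = d_k·a_k − m_k, d_{k+1} = (47 − m_{k+1}²)/d_k, a_{k+1} = ⌊(a₀ + m_{k+1})/d_{k+1}⌋ (starting m₀ = 0, d₀ = 1), with convergents p_k = a_k·p_{k-1} + p_{k-2}, q_k = a_k·q_{k-1} + q_{k-2} (p₋₁ = 1, q₋₁ = 0):
  k = 0: a₀ = 6; p₀/q₀ = 6/1; p₀² − 47·q₀² = 36 − 47 = -11.
  k = 1: m = 6, d = 11, a = ⌊(6 + 6)/11⌋ = 1; p/q = (1·6 + 1)/(1·1 + 0) = 7/1; p² − 47·q² = 49 − 47 = 2.
  k = 2: m = 5, d = 2, a = ⌊(6 + 5)/2⌋ = 5; p/q = (5·7 + 6)/(5·1 + 1) = 41/6; p² − 47·q² = 1681 − 1692 = -11.
  k = 3: m = 5, d = 11, a = ⌊(6 + 5)/11⌋ = 1; p/q = (1·41 + 7)/(1·6 + 1) = 48/7; p² − 47·q² = 2304 − 2303 = 1.
  The first convergent with p² − 47·q² = 1 gives the fundamental solution (x₁, y₁) = (48, 7).
Step 2: Apply the recurrence (x_{n+1}, y_{n+1}) = (x₁x_n + 47y₁y_n, x₁y_n + y₁x_n) repeatedly.
  From (x_1, y_1) = (48, 7): x_2 = 48·48 + 47·7·7 = 4607; y_2 = 48·7 + 7·48 = 672.
Step 3: Verify x_2² - 47·y_2² = 21224449 - 21224448 = 1 (should be 1). ✓

(x_1, y_1) = (48, 7); (x_2, y_2) = (4607, 672).


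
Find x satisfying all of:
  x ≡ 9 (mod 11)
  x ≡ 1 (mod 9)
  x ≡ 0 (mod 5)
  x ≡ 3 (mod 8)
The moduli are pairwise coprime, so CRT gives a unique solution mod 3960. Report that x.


Product of moduli M = 11 · 9 · 5 · 8 = 3960.
Merge one congruence at a time:
  Start: x ≡ 9 (mod 11).
  Combine with x ≡ 1 (mod 9); new modulus lcm = 99.
    Write x = 9 + 11·t and substitute into x ≡ 1 (mod 9): 11·t ≡ 1 − 9 = -8 (mod 9).
    Reduce coefficients mod 9: 2·t ≡ 1 (mod 9).
    The inverse of 2 mod 9 is 5 (since 2·5 = 10 = 1·9 + 1), so t ≡ 5·1 = 5 ≡ 5 (mod 9).
    Then x = 9 + 11·5 = 64, valid modulo lcm(11, 9) = 99: x ≡ 64 (mod 99).
  Combine with x ≡ 0 (mod 5); new modulus lcm = 495.
    Write x = 64 + 99·t and substitute into x ≡ 0 (mod 5): 99·t ≡ 0 − 64 = -64 (mod 5).
    Reduce coefficients mod 5: 4·t ≡ 1 (mod 5).
    The inverse of 4 mod 5 is 4 (since 4·4 = 16 = 3·5 + 1), so t ≡ 4·1 = 4 ≡ 4 (mod 5).
    Then x = 64 + 99·4 = 460, valid modulo lcm(99, 5) = 495: x ≡ 460 (mod 495).
  Combine with x ≡ 3 (mod 8); new modulus lcm = 3960.
    Write x = 460 + 495·t and substitute into x ≡ 3 (mod 8): 495·t ≡ 3 − 460 = -457 (mod 8).
    Reduce coefficients mod 8: 7·t ≡ 7 (mod 8).
    The inverse of 7 mod 8 is 7 (since 7·7 = 49 = 6·8 + 1), so t ≡ 7·7 = 49 ≡ 1 (mod 8).
    Then x = 460 + 495·1 = 955, valid modulo lcm(495, 8) = 3960: x ≡ 955 (mod 3960).
Verify against each original: 955 mod 11 = 9, 955 mod 9 = 1, 955 mod 5 = 0, 955 mod 8 = 3.

x ≡ 955 (mod 3960).


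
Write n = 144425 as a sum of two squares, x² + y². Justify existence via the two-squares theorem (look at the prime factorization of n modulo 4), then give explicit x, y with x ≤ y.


Step 1: Factor n = 144425 = 5^2 · 53 · 109.
Step 2: Check the mod-4 condition on each prime factor: 5 ≡ 1 (mod 4), exponent 2; 53 ≡ 1 (mod 4), exponent 1; 109 ≡ 1 (mod 4), exponent 1.
All primes ≡ 3 (mod 4) appear to even exponent (or don't appear), so by the two-squares theorem n IS expressible as a sum of two squares.
Step 3: Build a representation. Group n = k² · m with k = 5 and m = 53 · 109 = 5777 (a product of primes ≡ 1 (mod 4)); a representation of m scales to one of n via (k·x)² + (k·y)² = k²(x² + y²). Each prime p ≡ 1 (mod 4) is itself a sum of two squares; find a² by testing p − a² for a perfect square:
  53: 53 − 1² = 52, 53 − 2² = 49 = 7² ⇒ 53 = 2² + 7².
  109: 109 − 1² = 108, 109 − 2² = 105, 109 − 3² = 100 = 10² ⇒ 109 = 3² + 10².
  Combine using the Brahmagupta–Fibonacci identity (a² + b²)(c² + d²) = (ac − bd)² + (ad + bc)² = (ac + bd)² + (ad − bc)²:
  53 · 109 = 5777: from (2² + 7²)(3² + 10²), take (2·3 − 7·10, 2·10 + 7·3) = (6 − 70, 20 + 21) = (-64, 41); dropping signs (only squares matter) gives (64, 41); check 64² + 41² = 4096 + 1681 = 5777 ✓.
  Scale by k = 5: (5·64, 5·41) = (320, 205).
Step 4: Order so x ≤ y and verify: 205² + 320² = 42025 + 102400 = 144425 = n. ✓

n = 144425 = 205² + 320² (one valid representation with x ≤ y).


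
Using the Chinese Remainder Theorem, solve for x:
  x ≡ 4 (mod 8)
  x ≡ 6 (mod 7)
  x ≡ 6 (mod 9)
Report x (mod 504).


Moduli 8, 7, 9 are pairwise coprime; by CRT there is a unique solution modulo M = 8 · 7 · 9 = 504.
Solve pairwise, accumulating the modulus:
  Start with x ≡ 4 (mod 8).
  Combine with x ≡ 6 (mod 7): since gcd(8, 7) = 1, we get a unique residue mod 56.
    Write x = 4 + 8·t and substitute into x ≡ 6 (mod 7): 8·t ≡ 6 − 4 = 2 (mod 7).
    Reduce coefficients mod 7: 1·t ≡ 2 (mod 7).
    So t ≡ 2 (mod 7).
    Then x = 4 + 8·2 = 20, valid modulo lcm(8, 7) = 56: x ≡ 20 (mod 56).
  Combine with x ≡ 6 (mod 9): since gcd(56, 9) = 1, we get a unique residue mod 504.
    Write x = 20 + 56·t and substitute into x ≡ 6 (mod 9): 56·t ≡ 6 − 20 = -14 (mod 9).
    Reduce coefficients mod 9: 2·t ≡ 4 (mod 9).
    The inverse of 2 mod 9 is 5 (since 2·5 = 10 = 1·9 + 1), so t ≡ 5·4 = 20 ≡ 2 (mod 9).
    Then x = 20 + 56·2 = 132, valid modulo lcm(56, 9) = 504: x ≡ 132 (mod 504).
Verify: 132 mod 8 = 4 ✓, 132 mod 7 = 6 ✓, 132 mod 9 = 6 ✓.

x ≡ 132 (mod 504).


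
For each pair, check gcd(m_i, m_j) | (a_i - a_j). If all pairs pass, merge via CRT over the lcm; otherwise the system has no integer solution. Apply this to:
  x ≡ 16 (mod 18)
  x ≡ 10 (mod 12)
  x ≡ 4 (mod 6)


Moduli 18, 12, 6 are not pairwise coprime, so CRT works modulo lcm(m_i) when all pairwise compatibility conditions hold.
Pairwise compatibility: gcd(m_i, m_j) must divide a_i - a_j for every pair.
Merge one congruence at a time:
  Start: x ≡ 16 (mod 18).
  Combine with x ≡ 10 (mod 12): gcd(18, 12) = 6; 10 - 16 = -6, which IS divisible by 6, so compatible.
    Write x = 16 + 18·t and substitute into x ≡ 10 (mod 12): 18·t ≡ 10 − 16 = -6 (mod 12).
    Divide the congruence (and modulus) by g = 6: 3·t ≡ -1 (mod 2).
    Reduce coefficients mod 2: 1·t ≡ 1 (mod 2).
    So t ≡ 1 (mod 2).
    Then x = 16 + 18·1 = 34, valid modulo lcm(18, 12) = 36: x ≡ 34 (mod 36).
  Combine with x ≡ 4 (mod 6): gcd(36, 6) = 6; 4 - 34 = -30, which IS divisible by 6, so compatible.
    Write x = 34 + 36·t and substitute into x ≡ 4 (mod 6): 36·t ≡ 4 − 34 = -30 (mod 6).
    Divide the congruence (and modulus) by g = 6: 6·t ≡ -5 (mod 1).
    Modulo 1 every t works; take t = 0.
    Then x = 34 + 36·0 = 34, valid modulo lcm(36, 6) = 36: x ≡ 34 (mod 36).
Verify: 34 mod 18 = 16, 34 mod 12 = 10, 34 mod 6 = 4.

x ≡ 34 (mod 36).


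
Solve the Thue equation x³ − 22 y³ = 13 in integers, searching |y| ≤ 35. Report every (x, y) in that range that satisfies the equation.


The equation is x³ - 22y³ = 13. For fixed y, x³ = 22·y³ + 13, so a solution requires the RHS to be a perfect cube.
Strategy: iterate y from -35 to 35, compute RHS = 22·y³ + 13, and check whether it is a (positive or negative) perfect cube.
Check small values of y:
  y = 0: RHS = 13 is not a perfect cube.
  y = 1: RHS = 35 is not a perfect cube.
  y = -1: RHS = -9 is not a perfect cube.
  y = 2: RHS = 189 is not a perfect cube.
  y = -2: RHS = -163 is not a perfect cube.
  y = 3: RHS = 607 is not a perfect cube.
  y = -3: RHS = -581 is not a perfect cube.
Continuing the search up to |y| = 35 finds no solutions either.
No (x, y) in the scanned range satisfies the equation.

No integer solutions with |y| ≤ 35.


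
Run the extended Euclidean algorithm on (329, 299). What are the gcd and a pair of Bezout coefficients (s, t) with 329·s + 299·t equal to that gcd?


Euclidean algorithm on (329, 299) — divide until remainder is 0:
  329 = 1 · 299 + 30
  299 = 9 · 30 + 29
  30 = 1 · 29 + 1
  29 = 29 · 1 + 0
gcd(329, 299) = 1.
Track Bezout coefficients alongside the remainders: start with r₀ = 329 = a·1 + b·0 (s = 1, t = 0) and r₁ = 299 = a·0 + b·1 (s = 0, t = 1); each new remainder r_{k+1} = r_{k-1} − q_k·r_k inherits s_{k+1} = s_{k-1} − q_k·s_k, t_{k+1} = t_{k-1} − q_k·t_k, so r_k = a·s_k + b·t_k at every step:
  q = 1: r = 30, s = 1 − 1·0 = 1, t = 0 − 1·1 = -1  (check: 329·1 + 299·(-1) = 30)
  q = 9: r = 29, s = 0 − 9·1 = -9, t = 1 − 9·(-1) = 10  (check: 329·(-9) + 299·10 = 29)
  q = 1: r = 1, s = 1 − 1·(-9) = 10, t = -1 − 1·10 = -11  (check: 329·10 + 299·(-11) = 1)
The row with r = 1 (the gcd) gives the Bezout coefficients s = 10, t = -11.
Result: 329 · (10) + 299 · (-11) = 1.

gcd(329, 299) = 1; s = 10, t = -11 (check: 329·10 + 299·(-11) = 1).


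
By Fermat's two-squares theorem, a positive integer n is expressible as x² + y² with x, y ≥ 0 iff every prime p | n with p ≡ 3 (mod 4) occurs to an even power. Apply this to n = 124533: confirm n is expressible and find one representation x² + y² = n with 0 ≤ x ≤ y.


Step 1: Factor n = 124533 = 3^2 · 101 · 137.
Step 2: Check the mod-4 condition on each prime factor: 3 ≡ 3 (mod 4), exponent 2 (must be even); 101 ≡ 1 (mod 4), exponent 1; 137 ≡ 1 (mod 4), exponent 1.
All primes ≡ 3 (mod 4) appear to even exponent (or don't appear), so by the two-squares theorem n IS expressible as a sum of two squares.
Step 3: Build a representation. Group n = k² · m with k = 3 and m = 101 · 137 = 13837 (a product of primes ≡ 1 (mod 4)); a representation of m scales to one of n via (k·x)² + (k·y)² = k²(x² + y²). Each prime p ≡ 1 (mod 4) is itself a sum of two squares; find a² by testing p − a² for a perfect square:
  101: 101 − 1² = 100 = 10² ⇒ 101 = 1² + 10².
  137: 137 − 1² = 136, 137 − 2² = 133, 137 − 3² = 128, 137 − 4² = 121 = 11² ⇒ 137 = 4² + 11².
  Combine using the Brahmagupta–Fibonacci identity (a² + b²)(c² + d²) = (ac − bd)² + (ad + bc)² = (ac + bd)² + (ad − bc)²:
  101 · 137 = 13837: from (1² + 10²)(4² + 11²), take (1·4 − 10·11, 1·11 + 10·4) = (4 − 110, 11 + 40) = (-106, 51); dropping signs (only squares matter) gives (106, 51); check 106² + 51² = 11236 + 2601 = 13837 ✓.
  Scale by k = 3: (3·106, 3·51) = (318, 153).
Step 4: Order so x ≤ y and verify: 153² + 318² = 23409 + 101124 = 124533 = n. ✓

n = 124533 = 153² + 318² (one valid representation with x ≤ y).


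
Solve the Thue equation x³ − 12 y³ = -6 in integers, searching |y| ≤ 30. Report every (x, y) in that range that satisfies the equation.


The equation is x³ - 12y³ = -6. For fixed y, x³ = 12·y³ − 6, so a solution requires the RHS to be a perfect cube.
Strategy: iterate y from -30 to 30, compute RHS = 12·y³ − 6, and check whether it is a (positive or negative) perfect cube.
Check small values of y:
  y = 0: RHS = -6 is not a perfect cube.
  y = 1: RHS = 6 is not a perfect cube.
  y = -1: RHS = -18 is not a perfect cube.
  y = 2: RHS = 90 is not a perfect cube.
  y = -2: RHS = -102 is not a perfect cube.
  y = 3: RHS = 318 is not a perfect cube.
  y = -3: RHS = -330 is not a perfect cube.
Continuing the search up to |y| = 30 finds no solutions either.
No (x, y) in the scanned range satisfies the equation.

No integer solutions with |y| ≤ 30.


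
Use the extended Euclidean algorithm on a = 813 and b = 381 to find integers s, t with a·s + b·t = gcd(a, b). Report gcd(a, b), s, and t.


Euclidean algorithm on (813, 381) — divide until remainder is 0:
  813 = 2 · 381 + 51
  381 = 7 · 51 + 24
  51 = 2 · 24 + 3
  24 = 8 · 3 + 0
gcd(813, 381) = 3.
Track Bezout coefficients alongside the remainders: start with r₀ = 813 = a·1 + b·0 (s = 1, t = 0) and r₁ = 381 = a·0 + b·1 (s = 0, t = 1); each new remainder r_{k+1} = r_{k-1} − q_k·r_k inherits s_{k+1} = s_{k-1} − q_k·s_k, t_{k+1} = t_{k-1} − q_k·t_k, so r_k = a·s_k + b·t_k at every step:
  q = 2: r = 51, s = 1 − 2·0 = 1, t = 0 − 2·1 = -2  (check: 813·1 + 381·(-2) = 51)
  q = 7: r = 24, s = 0 − 7·1 = -7, t = 1 − 7·(-2) = 15  (check: 813·(-7) + 381·15 = 24)
  q = 2: r = 3, s = 1 − 2·(-7) = 15, t = -2 − 2·15 = -32  (check: 813·15 + 381·(-32) = 3)
The row with r = 3 (the gcd) gives the Bezout coefficients s = 15, t = -32.
Result: 813 · (15) + 381 · (-32) = 3.

gcd(813, 381) = 3; s = 15, t = -32 (check: 813·15 + 381·(-32) = 3).


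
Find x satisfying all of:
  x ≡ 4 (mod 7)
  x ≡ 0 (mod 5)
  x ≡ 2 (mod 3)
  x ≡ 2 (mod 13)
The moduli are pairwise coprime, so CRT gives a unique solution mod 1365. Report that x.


Product of moduli M = 7 · 5 · 3 · 13 = 1365.
Merge one congruence at a time:
  Start: x ≡ 4 (mod 7).
  Combine with x ≡ 0 (mod 5); new modulus lcm = 35.
    Write x = 4 + 7·t and substitute into x ≡ 0 (mod 5): 7·t ≡ 0 − 4 = -4 (mod 5).
    Reduce coefficients mod 5: 2·t ≡ 1 (mod 5).
    The inverse of 2 mod 5 is 3 (since 2·3 = 6 = 1·5 + 1), so t ≡ 3·1 = 3 ≡ 3 (mod 5).
    Then x = 4 + 7·3 = 25, valid modulo lcm(7, 5) = 35: x ≡ 25 (mod 35).
  Combine with x ≡ 2 (mod 3); new modulus lcm = 105.
    Write x = 25 + 35·t and substitute into x ≡ 2 (mod 3): 35·t ≡ 2 − 25 = -23 (mod 3).
    Reduce coefficients mod 3: 2·t ≡ 1 (mod 3).
    The inverse of 2 mod 3 is 2 (since 2·2 = 4 = 1·3 + 1), so t ≡ 2·1 = 2 ≡ 2 (mod 3).
    Then x = 25 + 35·2 = 95, valid modulo lcm(35, 3) = 105: x ≡ 95 (mod 105).
  Combine with x ≡ 2 (mod 13); new modulus lcm = 1365.
    Write x = 95 + 105·t and substitute into x ≡ 2 (mod 13): 105·t ≡ 2 − 95 = -93 (mod 13).
    Reduce coefficients mod 13: 1·t ≡ 11 (mod 13).
    So t ≡ 11 (mod 13).
    Then x = 95 + 105·11 = 1250, valid modulo lcm(105, 13) = 1365: x ≡ 1250 (mod 1365).
Verify against each original: 1250 mod 7 = 4, 1250 mod 5 = 0, 1250 mod 3 = 2, 1250 mod 13 = 2.

x ≡ 1250 (mod 1365).


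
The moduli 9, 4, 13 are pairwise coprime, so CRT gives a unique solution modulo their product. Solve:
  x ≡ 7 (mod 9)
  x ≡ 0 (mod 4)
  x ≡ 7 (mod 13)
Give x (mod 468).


Moduli 9, 4, 13 are pairwise coprime; by CRT there is a unique solution modulo M = 9 · 4 · 13 = 468.
Solve pairwise, accumulating the modulus:
  Start with x ≡ 7 (mod 9).
  Combine with x ≡ 0 (mod 4): since gcd(9, 4) = 1, we get a unique residue mod 36.
    Write x = 7 + 9·t and substitute into x ≡ 0 (mod 4): 9·t ≡ 0 − 7 = -7 (mod 4).
    Reduce coefficients mod 4: 1·t ≡ 1 (mod 4).
    So t ≡ 1 (mod 4).
    Then x = 7 + 9·1 = 16, valid modulo lcm(9, 4) = 36: x ≡ 16 (mod 36).
  Combine with x ≡ 7 (mod 13): since gcd(36, 13) = 1, we get a unique residue mod 468.
    Write x = 16 + 36·t and substitute into x ≡ 7 (mod 13): 36·t ≡ 7 − 16 = -9 (mod 13).
    Reduce coefficients mod 13: 10·t ≡ 4 (mod 13).
    The inverse of 10 mod 13 is 4 (since 10·4 = 40 = 3·13 + 1), so t ≡ 4·4 = 16 ≡ 3 (mod 13).
    Then x = 16 + 36·3 = 124, valid modulo lcm(36, 13) = 468: x ≡ 124 (mod 468).
Verify: 124 mod 9 = 7 ✓, 124 mod 4 = 0 ✓, 124 mod 13 = 7 ✓.

x ≡ 124 (mod 468).


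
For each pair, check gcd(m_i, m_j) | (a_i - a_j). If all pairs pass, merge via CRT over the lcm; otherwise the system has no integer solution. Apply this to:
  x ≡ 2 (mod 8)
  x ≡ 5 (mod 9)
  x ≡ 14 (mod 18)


Moduli 8, 9, 18 are not pairwise coprime, so CRT works modulo lcm(m_i) when all pairwise compatibility conditions hold.
Pairwise compatibility: gcd(m_i, m_j) must divide a_i - a_j for every pair.
Merge one congruence at a time:
  Start: x ≡ 2 (mod 8).
  Combine with x ≡ 5 (mod 9): gcd(8, 9) = 1; 5 - 2 = 3, which IS divisible by 1, so compatible.
    Write x = 2 + 8·t and substitute into x ≡ 5 (mod 9): 8·t ≡ 5 − 2 = 3 (mod 9).
    The inverse of 8 mod 9 is 8 (since 8·8 = 64 = 7·9 + 1), so t ≡ 8·3 = 24 ≡ 6 (mod 9).
    Then x = 2 + 8·6 = 50, valid modulo lcm(8, 9) = 72: x ≡ 50 (mod 72).
  Combine with x ≡ 14 (mod 18): gcd(72, 18) = 18; 14 - 50 = -36, which IS divisible by 18, so compatible.
    Write x = 50 + 72·t and substitute into x ≡ 14 (mod 18): 72·t ≡ 14 − 50 = -36 (mod 18).
    Divide the congruence (and modulus) by g = 18: 4·t ≡ -2 (mod 1).
    Modulo 1 every t works; take t = 0.
    Then x = 50 + 72·0 = 50, valid modulo lcm(72, 18) = 72: x ≡ 50 (mod 72).
Verify: 50 mod 8 = 2, 50 mod 9 = 5, 50 mod 18 = 14.

x ≡ 50 (mod 72).


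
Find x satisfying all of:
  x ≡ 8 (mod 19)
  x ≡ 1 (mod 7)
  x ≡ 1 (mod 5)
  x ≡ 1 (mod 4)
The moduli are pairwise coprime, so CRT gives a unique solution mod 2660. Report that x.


Product of moduli M = 19 · 7 · 5 · 4 = 2660.
Merge one congruence at a time:
  Start: x ≡ 8 (mod 19).
  Combine with x ≡ 1 (mod 7); new modulus lcm = 133.
    Write x = 8 + 19·t and substitute into x ≡ 1 (mod 7): 19·t ≡ 1 − 8 = -7 (mod 7).
    Reduce coefficients mod 7: 5·t ≡ 0 (mod 7).
    The inverse of 5 mod 7 is 3 (since 5·3 = 15 = 2·7 + 1), so t ≡ 3·0 = 0 ≡ 0 (mod 7).
    Then x = 8 + 19·0 = 8, valid modulo lcm(19, 7) = 133: x ≡ 8 (mod 133).
  Combine with x ≡ 1 (mod 5); new modulus lcm = 665.
    Write x = 8 + 133·t and substitute into x ≡ 1 (mod 5): 133·t ≡ 1 − 8 = -7 (mod 5).
    Reduce coefficients mod 5: 3·t ≡ 3 (mod 5).
    The inverse of 3 mod 5 is 2 (since 3·2 = 6 = 1·5 + 1), so t ≡ 2·3 = 6 ≡ 1 (mod 5).
    Then x = 8 + 133·1 = 141, valid modulo lcm(133, 5) = 665: x ≡ 141 (mod 665).
  Combine with x ≡ 1 (mod 4); new modulus lcm = 2660.
    Write x = 141 + 665·t and substitute into x ≡ 1 (mod 4): 665·t ≡ 1 − 141 = -140 (mod 4).
    Reduce coefficients mod 4: 1·t ≡ 0 (mod 4).
    So t ≡ 0 (mod 4).
    Then x = 141 + 665·0 = 141, valid modulo lcm(665, 4) = 2660: x ≡ 141 (mod 2660).
Verify against each original: 141 mod 19 = 8, 141 mod 7 = 1, 141 mod 5 = 1, 141 mod 4 = 1.

x ≡ 141 (mod 2660).


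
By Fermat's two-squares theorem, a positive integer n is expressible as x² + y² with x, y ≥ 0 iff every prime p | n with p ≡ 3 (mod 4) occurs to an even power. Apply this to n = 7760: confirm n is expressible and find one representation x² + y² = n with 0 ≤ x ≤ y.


Step 1: Factor n = 7760 = 2^4 · 5 · 97.
Step 2: Check the mod-4 condition on each prime factor: 2 = 2 (special); 5 ≡ 1 (mod 4), exponent 1; 97 ≡ 1 (mod 4), exponent 1.
All primes ≡ 3 (mod 4) appear to even exponent (or don't appear), so by the two-squares theorem n IS expressible as a sum of two squares.
Step 3: Build a representation. Group n = k² · m with k = 4 and m = 5 · 97 = 485 (a product of primes ≡ 1 (mod 4)); a representation of m scales to one of n via (k·x)² + (k·y)² = k²(x² + y²). Each prime p ≡ 1 (mod 4) is itself a sum of two squares; find a² by testing p − a² for a perfect square:
  5: 5 − 1² = 4 = 2² ⇒ 5 = 1² + 2².
  97: 97 − 1² = 96, 97 − 2² = 93, 97 − 3² = 88, 97 − 4² = 81 = 9² ⇒ 97 = 4² + 9².
  Combine using the Brahmagupta–Fibonacci identity (a² + b²)(c² + d²) = (ac − bd)² + (ad + bc)² = (ac + bd)² + (ad − bc)²:
  5 · 97 = 485: from (1² + 2²)(4² + 9²), take (1·4 − 2·9, 1·9 + 2·4) = (4 − 18, 9 + 8) = (-14, 17); dropping signs (only squares matter) gives (14, 17); check 14² + 17² = 196 + 289 = 485 ✓.
  Scale by k = 4: (4·14, 4·17) = (56, 68).
Step 4: Order so x ≤ y and verify: 56² + 68² = 3136 + 4624 = 7760 = n. ✓

n = 7760 = 56² + 68² (one valid representation with x ≤ y).


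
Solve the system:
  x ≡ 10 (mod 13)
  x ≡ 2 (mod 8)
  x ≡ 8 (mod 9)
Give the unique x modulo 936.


Moduli 13, 8, 9 are pairwise coprime; by CRT there is a unique solution modulo M = 13 · 8 · 9 = 936.
Solve pairwise, accumulating the modulus:
  Start with x ≡ 10 (mod 13).
  Combine with x ≡ 2 (mod 8): since gcd(13, 8) = 1, we get a unique residue mod 104.
    Write x = 10 + 13·t and substitute into x ≡ 2 (mod 8): 13·t ≡ 2 − 10 = -8 (mod 8).
    Reduce coefficients mod 8: 5·t ≡ 0 (mod 8).
    The inverse of 5 mod 8 is 5 (since 5·5 = 25 = 3·8 + 1), so t ≡ 5·0 = 0 ≡ 0 (mod 8).
    Then x = 10 + 13·0 = 10, valid modulo lcm(13, 8) = 104: x ≡ 10 (mod 104).
  Combine with x ≡ 8 (mod 9): since gcd(104, 9) = 1, we get a unique residue mod 936.
    Write x = 10 + 104·t and substitute into x ≡ 8 (mod 9): 104·t ≡ 8 − 10 = -2 (mod 9).
    Reduce coefficients mod 9: 5·t ≡ 7 (mod 9).
    The inverse of 5 mod 9 is 2 (since 5·2 = 10 = 1·9 + 1), so t ≡ 2·7 = 14 ≡ 5 (mod 9).
    Then x = 10 + 104·5 = 530, valid modulo lcm(104, 9) = 936: x ≡ 530 (mod 936).
Verify: 530 mod 13 = 10 ✓, 530 mod 8 = 2 ✓, 530 mod 9 = 8 ✓.

x ≡ 530 (mod 936).


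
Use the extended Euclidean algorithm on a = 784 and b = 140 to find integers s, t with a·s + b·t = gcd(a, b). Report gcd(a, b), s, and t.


Euclidean algorithm on (784, 140) — divide until remainder is 0:
  784 = 5 · 140 + 84
  140 = 1 · 84 + 56
  84 = 1 · 56 + 28
  56 = 2 · 28 + 0
gcd(784, 140) = 28.
Track Bezout coefficients alongside the remainders: start with r₀ = 784 = a·1 + b·0 (s = 1, t = 0) and r₁ = 140 = a·0 + b·1 (s = 0, t = 1); each new remainder r_{k+1} = r_{k-1} − q_k·r_k inherits s_{k+1} = s_{k-1} − q_k·s_k, t_{k+1} = t_{k-1} − q_k·t_k, so r_k = a·s_k + b·t_k at every step:
  q = 5: r = 84, s = 1 − 5·0 = 1, t = 0 − 5·1 = -5  (check: 784·1 + 140·(-5) = 84)
  q = 1: r = 56, s = 0 − 1·1 = -1, t = 1 − 1·(-5) = 6  (check: 784·(-1) + 140·6 = 56)
  q = 1: r = 28, s = 1 − 1·(-1) = 2, t = -5 − 1·6 = -11  (check: 784·2 + 140·(-11) = 28)
The row with r = 28 (the gcd) gives the Bezout coefficients s = 2, t = -11.
Result: 784 · (2) + 140 · (-11) = 28.

gcd(784, 140) = 28; s = 2, t = -11 (check: 784·2 + 140·(-11) = 28).


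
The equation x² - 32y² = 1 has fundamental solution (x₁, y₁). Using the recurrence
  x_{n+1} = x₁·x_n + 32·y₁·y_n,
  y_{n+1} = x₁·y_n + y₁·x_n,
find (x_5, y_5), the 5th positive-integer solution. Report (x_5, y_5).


Step 1: Find the fundamental solution (x₁, y₁) of x² - 32y² = 1.
  Expand √32 as a continued fraction. a₀ = ⌊√32⌋ = 5; iterate m_{k+1} = d_k·a_k − m_k, d_{k+1} = (32 − m_{k+1}²)/d_k, a_{k+1} = ⌊(a₀ + m_{k+1})/d_{k+1}⌋ (starting m₀ = 0, d₀ = 1), with convergents p_k = a_k·p_{k-1} + p_{k-2}, q_k = a_k·q_{k-1} + q_{k-2} (p₋₁ = 1, q₋₁ = 0):
  k = 0: a₀ = 5; p₀/q₀ = 5/1; p₀² − 32·q₀² = 25 − 32 = -7.
  k = 1: m = 5, d = 7, a = ⌊(5 + 5)/7⌋ = 1; p/q = (1·5 + 1)/(1·1 + 0) = 6/1; p² − 32·q² = 36 − 32 = 4.
  k = 2: m = 2, d = 4, a = ⌊(5 + 2)/4⌋ = 1; p/q = (1·6 + 5)/(1·1 + 1) = 11/2; p² − 32·q² = 121 − 128 = -7.
  k = 3: m = 2, d = 7, a = ⌊(5 + 2)/7⌋ = 1; p/q = (1·11 + 6)/(1·2 + 1) = 17/3; p² − 32·q² = 289 − 288 = 1.
  The first convergent with p² − 32·q² = 1 gives the fundamental solution (x₁, y₁) = (17, 3).
Step 2: Apply the recurrence (x_{n+1}, y_{n+1}) = (x₁x_n + 32y₁y_n, x₁y_n + y₁x_n) repeatedly.
  From (x_1, y_1) = (17, 3): x_2 = 17·17 + 32·3·3 = 577; y_2 = 17·3 + 3·17 = 102.
  From (x_2, y_2) = (577, 102): x_3 = 17·577 + 32·3·102 = 19601; y_3 = 17·102 + 3·577 = 3465.
  From (x_3, y_3) = (19601, 3465): x_4 = 17·19601 + 32·3·3465 = 665857; y_4 = 17·3465 + 3·19601 = 117708.
  From (x_4, y_4) = (665857, 117708): x_5 = 17·665857 + 32·3·117708 = 22619537; y_5 = 17·117708 + 3·665857 = 3998607.
Step 3: Verify x_5² - 32·y_5² = 511643454094369 - 511643454094368 = 1 (should be 1). ✓

(x_1, y_1) = (17, 3); (x_5, y_5) = (22619537, 3998607).


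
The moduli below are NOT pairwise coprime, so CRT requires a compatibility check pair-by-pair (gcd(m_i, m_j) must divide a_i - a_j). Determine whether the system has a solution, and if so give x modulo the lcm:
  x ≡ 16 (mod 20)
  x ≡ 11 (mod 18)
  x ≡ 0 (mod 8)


Moduli 20, 18, 8 are not pairwise coprime, so CRT works modulo lcm(m_i) when all pairwise compatibility conditions hold.
Pairwise compatibility: gcd(m_i, m_j) must divide a_i - a_j for every pair.
Merge one congruence at a time:
  Start: x ≡ 16 (mod 20).
  Combine with x ≡ 11 (mod 18): gcd(20, 18) = 2, and 11 - 16 = -5 is NOT divisible by 2.
    ⇒ system is inconsistent (no integer solution).

No solution (the system is inconsistent).


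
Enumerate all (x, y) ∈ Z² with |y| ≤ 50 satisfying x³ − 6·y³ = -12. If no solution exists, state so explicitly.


The equation is x³ - 6y³ = -12. For fixed y, x³ = 6·y³ − 12, so a solution requires the RHS to be a perfect cube.
Strategy: iterate y from -50 to 50, compute RHS = 6·y³ − 12, and check whether it is a (positive or negative) perfect cube.
Check small values of y:
  y = 0: RHS = -12 is not a perfect cube.
  y = 1: RHS = -6 is not a perfect cube.
  y = -1: RHS = -18 is not a perfect cube.
  y = 2: RHS = 36 is not a perfect cube.
  y = -2: RHS = -60 is not a perfect cube.
  y = 3: RHS = 150 is not a perfect cube.
  y = -3: RHS = -174 is not a perfect cube.
Continuing the search up to |y| = 50 finds no solutions either.
No (x, y) in the scanned range satisfies the equation.

No integer solutions with |y| ≤ 50.


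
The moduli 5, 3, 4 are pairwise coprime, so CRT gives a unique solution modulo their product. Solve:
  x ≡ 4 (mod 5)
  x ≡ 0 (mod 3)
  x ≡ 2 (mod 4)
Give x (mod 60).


Moduli 5, 3, 4 are pairwise coprime; by CRT there is a unique solution modulo M = 5 · 3 · 4 = 60.
Solve pairwise, accumulating the modulus:
  Start with x ≡ 4 (mod 5).
  Combine with x ≡ 0 (mod 3): since gcd(5, 3) = 1, we get a unique residue mod 15.
    Write x = 4 + 5·t and substitute into x ≡ 0 (mod 3): 5·t ≡ 0 − 4 = -4 (mod 3).
    Reduce coefficients mod 3: 2·t ≡ 2 (mod 3).
    The inverse of 2 mod 3 is 2 (since 2·2 = 4 = 1·3 + 1), so t ≡ 2·2 = 4 ≡ 1 (mod 3).
    Then x = 4 + 5·1 = 9, valid modulo lcm(5, 3) = 15: x ≡ 9 (mod 15).
  Combine with x ≡ 2 (mod 4): since gcd(15, 4) = 1, we get a unique residue mod 60.
    Write x = 9 + 15·t and substitute into x ≡ 2 (mod 4): 15·t ≡ 2 − 9 = -7 (mod 4).
    Reduce coefficients mod 4: 3·t ≡ 1 (mod 4).
    The inverse of 3 mod 4 is 3 (since 3·3 = 9 = 2·4 + 1), so t ≡ 3·1 = 3 ≡ 3 (mod 4).
    Then x = 9 + 15·3 = 54, valid modulo lcm(15, 4) = 60: x ≡ 54 (mod 60).
Verify: 54 mod 5 = 4 ✓, 54 mod 3 = 0 ✓, 54 mod 4 = 2 ✓.

x ≡ 54 (mod 60).


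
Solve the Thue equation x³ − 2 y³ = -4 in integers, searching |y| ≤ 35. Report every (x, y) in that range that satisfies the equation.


The equation is x³ - 2y³ = -4. For fixed y, x³ = 2·y³ − 4, so a solution requires the RHS to be a perfect cube.
Strategy: iterate y from -35 to 35, compute RHS = 2·y³ − 4, and check whether it is a (positive or negative) perfect cube.
Check small values of y:
  y = 0: RHS = -4 is not a perfect cube.
  y = 1: RHS = -2 is not a perfect cube.
  y = -1: RHS = -6 is not a perfect cube.
  y = 2: RHS = 12 is not a perfect cube.
  y = -2: RHS = -20 is not a perfect cube.
  y = 3: RHS = 50 is not a perfect cube.
  y = -3: RHS = -58 is not a perfect cube.
Continuing the search up to |y| = 35 finds no solutions either.
No (x, y) in the scanned range satisfies the equation.

No integer solutions with |y| ≤ 35.


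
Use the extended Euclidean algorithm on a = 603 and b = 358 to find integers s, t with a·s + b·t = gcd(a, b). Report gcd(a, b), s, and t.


Euclidean algorithm on (603, 358) — divide until remainder is 0:
  603 = 1 · 358 + 245
  358 = 1 · 245 + 113
  245 = 2 · 113 + 19
  113 = 5 · 19 + 18
  19 = 1 · 18 + 1
  18 = 18 · 1 + 0
gcd(603, 358) = 1.
Track Bezout coefficients alongside the remainders: start with r₀ = 603 = a·1 + b·0 (s = 1, t = 0) and r₁ = 358 = a·0 + b·1 (s = 0, t = 1); each new remainder r_{k+1} = r_{k-1} − q_k·r_k inherits s_{k+1} = s_{k-1} − q_k·s_k, t_{k+1} = t_{k-1} − q_k·t_k, so r_k = a·s_k + b·t_k at every step:
  q = 1: r = 245, s = 1 − 1·0 = 1, t = 0 − 1·1 = -1  (check: 603·1 + 358·(-1) = 245)
  q = 1: r = 113, s = 0 − 1·1 = -1, t = 1 − 1·(-1) = 2  (check: 603·(-1) + 358·2 = 113)
  q = 2: r = 19, s = 1 − 2·(-1) = 3, t = -1 − 2·2 = -5  (check: 603·3 + 358·(-5) = 19)
  q = 5: r = 18, s = -1 − 5·3 = -16, t = 2 − 5·(-5) = 27  (check: 603·(-16) + 358·27 = 18)
  q = 1: r = 1, s = 3 − 1·(-16) = 19, t = -5 − 1·27 = -32  (check: 603·19 + 358·(-32) = 1)
The row with r = 1 (the gcd) gives the Bezout coefficients s = 19, t = -32.
Result: 603 · (19) + 358 · (-32) = 1.

gcd(603, 358) = 1; s = 19, t = -32 (check: 603·19 + 358·(-32) = 1).


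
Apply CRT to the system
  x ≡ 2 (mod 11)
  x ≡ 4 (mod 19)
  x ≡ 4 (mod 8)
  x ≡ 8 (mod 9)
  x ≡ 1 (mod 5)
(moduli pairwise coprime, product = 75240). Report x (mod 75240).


Product of moduli M = 11 · 19 · 8 · 9 · 5 = 75240.
Merge one congruence at a time:
  Start: x ≡ 2 (mod 11).
  Combine with x ≡ 4 (mod 19); new modulus lcm = 209.
    Write x = 2 + 11·t and substitute into x ≡ 4 (mod 19): 11·t ≡ 4 − 2 = 2 (mod 19).
    The inverse of 11 mod 19 is 7 (since 11·7 = 77 = 4·19 + 1), so t ≡ 7·2 = 14 ≡ 14 (mod 19).
    Then x = 2 + 11·14 = 156, valid modulo lcm(11, 19) = 209: x ≡ 156 (mod 209).
  Combine with x ≡ 4 (mod 8); new modulus lcm = 1672.
    Write x = 156 + 209·t and substitute into x ≡ 4 (mod 8): 209·t ≡ 4 − 156 = -152 (mod 8).
    Reduce coefficients mod 8: 1·t ≡ 0 (mod 8).
    So t ≡ 0 (mod 8).
    Then x = 156 + 209·0 = 156, valid modulo lcm(209, 8) = 1672: x ≡ 156 (mod 1672).
  Combine with x ≡ 8 (mod 9); new modulus lcm = 15048.
    Write x = 156 + 1672·t and substitute into x ≡ 8 (mod 9): 1672·t ≡ 8 − 156 = -148 (mod 9).
    Reduce coefficients mod 9: 7·t ≡ 5 (mod 9).
    The inverse of 7 mod 9 is 4 (since 7·4 = 28 = 3·9 + 1), so t ≡ 4·5 = 20 ≡ 2 (mod 9).
    Then x = 156 + 1672·2 = 3500, valid modulo lcm(1672, 9) = 15048: x ≡ 3500 (mod 15048).
  Combine with x ≡ 1 (mod 5); new modulus lcm = 75240.
    Write x = 3500 + 15048·t and substitute into x ≡ 1 (mod 5): 15048·t ≡ 1 − 3500 = -3499 (mod 5).
    Reduce coefficients mod 5: 3·t ≡ 1 (mod 5).
    The inverse of 3 mod 5 is 2 (since 3·2 = 6 = 1·5 + 1), so t ≡ 2·1 = 2 ≡ 2 (mod 5).
    Then x = 3500 + 15048·2 = 33596, valid modulo lcm(15048, 5) = 75240: x ≡ 33596 (mod 75240).
Verify against each original: 33596 mod 11 = 2, 33596 mod 19 = 4, 33596 mod 8 = 4, 33596 mod 9 = 8, 33596 mod 5 = 1.

x ≡ 33596 (mod 75240).


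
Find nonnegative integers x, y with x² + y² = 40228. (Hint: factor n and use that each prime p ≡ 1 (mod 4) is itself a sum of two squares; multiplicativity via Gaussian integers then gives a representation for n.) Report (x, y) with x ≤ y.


Step 1: Factor n = 40228 = 2^2 · 89 · 113.
Step 2: Check the mod-4 condition on each prime factor: 2 = 2 (special); 89 ≡ 1 (mod 4), exponent 1; 113 ≡ 1 (mod 4), exponent 1.
All primes ≡ 3 (mod 4) appear to even exponent (or don't appear), so by the two-squares theorem n IS expressible as a sum of two squares.
Step 3: Build a representation. Group n = k² · m with k = 2 and m = 89 · 113 = 10057 (a product of primes ≡ 1 (mod 4)); a representation of m scales to one of n via (k·x)² + (k·y)² = k²(x² + y²). Each prime p ≡ 1 (mod 4) is itself a sum of two squares; find a² by testing p − a² for a perfect square:
  89: 89 − 1² = 88, 89 − 2² = 85, 89 − 3² = 80, 89 − 4² = 73, 89 − 5² = 64 = 8² ⇒ 89 = 5² + 8².
  113: 113 − 1² = 112, 113 − 2² = 109, 113 − 3² = 104, 113 − 4² = 97, 113 − 5² = 88, 113 − 6² = 77, 113 − 7² = 64 = 8² ⇒ 113 = 7² + 8².
  Combine using the Brahmagupta–Fibonacci identity (a² + b²)(c² + d²) = (ac − bd)² + (ad + bc)² = (ac + bd)² + (ad − bc)²:
  89 · 113 = 10057: from (5² + 8²)(7² + 8²), take (5·7 − 8·8, 5·8 + 8·7) = (35 − 64, 40 + 56) = (-29, 96); dropping signs (only squares matter) gives (29, 96); check 29² + 96² = 841 + 9216 = 10057 ✓.
  Scale by k = 2: (2·29, 2·96) = (58, 192).
Step 4: Order so x ≤ y and verify: 58² + 192² = 3364 + 36864 = 40228 = n. ✓

n = 40228 = 58² + 192² (one valid representation with x ≤ y).


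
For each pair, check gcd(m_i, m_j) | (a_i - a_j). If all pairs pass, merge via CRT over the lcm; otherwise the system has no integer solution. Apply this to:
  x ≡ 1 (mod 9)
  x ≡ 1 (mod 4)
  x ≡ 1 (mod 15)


Moduli 9, 4, 15 are not pairwise coprime, so CRT works modulo lcm(m_i) when all pairwise compatibility conditions hold.
Pairwise compatibility: gcd(m_i, m_j) must divide a_i - a_j for every pair.
Merge one congruence at a time:
  Start: x ≡ 1 (mod 9).
  Combine with x ≡ 1 (mod 4): gcd(9, 4) = 1; 1 - 1 = 0, which IS divisible by 1, so compatible.
    Write x = 1 + 9·t and substitute into x ≡ 1 (mod 4): 9·t ≡ 1 − 1 = 0 (mod 4).
    Reduce coefficients mod 4: 1·t ≡ 0 (mod 4).
    So t ≡ 0 (mod 4).
    Then x = 1 + 9·0 = 1, valid modulo lcm(9, 4) = 36: x ≡ 1 (mod 36).
  Combine with x ≡ 1 (mod 15): gcd(36, 15) = 3; 1 - 1 = 0, which IS divisible by 3, so compatible.
    Write x = 1 + 36·t and substitute into x ≡ 1 (mod 15): 36·t ≡ 1 − 1 = 0 (mod 15).
    Divide the congruence (and modulus) by g = 3: 12·t ≡ 0 (mod 5).
    Reduce coefficients mod 5: 2·t ≡ 0 (mod 5).
    The inverse of 2 mod 5 is 3 (since 2·3 = 6 = 1·5 + 1), so t ≡ 3·0 = 0 ≡ 0 (mod 5).
    Then x = 1 + 36·0 = 1, valid modulo lcm(36, 15) = 180: x ≡ 1 (mod 180).
Verify: 1 mod 9 = 1, 1 mod 4 = 1, 1 mod 15 = 1.

x ≡ 1 (mod 180).


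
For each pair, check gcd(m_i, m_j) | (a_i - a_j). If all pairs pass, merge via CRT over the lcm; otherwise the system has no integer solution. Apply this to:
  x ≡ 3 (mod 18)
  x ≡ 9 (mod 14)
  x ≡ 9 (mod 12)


Moduli 18, 14, 12 are not pairwise coprime, so CRT works modulo lcm(m_i) when all pairwise compatibility conditions hold.
Pairwise compatibility: gcd(m_i, m_j) must divide a_i - a_j for every pair.
Merge one congruence at a time:
  Start: x ≡ 3 (mod 18).
  Combine with x ≡ 9 (mod 14): gcd(18, 14) = 2; 9 - 3 = 6, which IS divisible by 2, so compatible.
    Write x = 3 + 18·t and substitute into x ≡ 9 (mod 14): 18·t ≡ 9 − 3 = 6 (mod 14).
    Divide the congruence (and modulus) by g = 2: 9·t ≡ 3 (mod 7).
    Reduce coefficients mod 7: 2·t ≡ 3 (mod 7).
    The inverse of 2 mod 7 is 4 (since 2·4 = 8 = 1·7 + 1), so t ≡ 4·3 = 12 ≡ 5 (mod 7).
    Then x = 3 + 18·5 = 93, valid modulo lcm(18, 14) = 126: x ≡ 93 (mod 126).
  Combine with x ≡ 9 (mod 12): gcd(126, 12) = 6; 9 - 93 = -84, which IS divisible by 6, so compatible.
    Write x = 93 + 126·t and substitute into x ≡ 9 (mod 12): 126·t ≡ 9 − 93 = -84 (mod 12).
    Divide the congruence (and modulus) by g = 6: 21·t ≡ -14 (mod 2).
    Reduce coefficients mod 2: 1·t ≡ 0 (mod 2).
    So t ≡ 0 (mod 2).
    Then x = 93 + 126·0 = 93, valid modulo lcm(126, 12) = 252: x ≡ 93 (mod 252).
Verify: 93 mod 18 = 3, 93 mod 14 = 9, 93 mod 12 = 9.

x ≡ 93 (mod 252).


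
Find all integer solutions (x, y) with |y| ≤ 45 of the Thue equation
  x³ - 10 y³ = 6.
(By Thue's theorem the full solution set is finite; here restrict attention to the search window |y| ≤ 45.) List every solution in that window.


The equation is x³ - 10y³ = 6. For fixed y, x³ = 10·y³ + 6, so a solution requires the RHS to be a perfect cube.
Strategy: iterate y from -45 to 45, compute RHS = 10·y³ + 6, and check whether it is a (positive or negative) perfect cube.
Check small values of y:
  y = 0: RHS = 6 is not a perfect cube.
  y = 1: RHS = 16 is not a perfect cube.
  y = -1: RHS = -4 is not a perfect cube.
  y = 2: RHS = 86 is not a perfect cube.
  y = -2: RHS = -74 is not a perfect cube.
  y = 3: RHS = 276 is not a perfect cube.
  y = -3: RHS = -264 is not a perfect cube.
Continuing the search up to |y| = 45 finds no solutions either.
No (x, y) in the scanned range satisfies the equation.

No integer solutions with |y| ≤ 45.


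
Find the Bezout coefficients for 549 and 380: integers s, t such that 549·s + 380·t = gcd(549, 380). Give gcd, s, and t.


Euclidean algorithm on (549, 380) — divide until remainder is 0:
  549 = 1 · 380 + 169
  380 = 2 · 169 + 42
  169 = 4 · 42 + 1
  42 = 42 · 1 + 0
gcd(549, 380) = 1.
Track Bezout coefficients alongside the remainders: start with r₀ = 549 = a·1 + b·0 (s = 1, t = 0) and r₁ = 380 = a·0 + b·1 (s = 0, t = 1); each new remainder r_{k+1} = r_{k-1} − q_k·r_k inherits s_{k+1} = s_{k-1} − q_k·s_k, t_{k+1} = t_{k-1} − q_k·t_k, so r_k = a·s_k + b·t_k at every step:
  q = 1: r = 169, s = 1 − 1·0 = 1, t = 0 − 1·1 = -1  (check: 549·1 + 380·(-1) = 169)
  q = 2: r = 42, s = 0 − 2·1 = -2, t = 1 − 2·(-1) = 3  (check: 549·(-2) + 380·3 = 42)
  q = 4: r = 1, s = 1 − 4·(-2) = 9, t = -1 − 4·3 = -13  (check: 549·9 + 380·(-13) = 1)
The row with r = 1 (the gcd) gives the Bezout coefficients s = 9, t = -13.
Result: 549 · (9) + 380 · (-13) = 1.

gcd(549, 380) = 1; s = 9, t = -13 (check: 549·9 + 380·(-13) = 1).


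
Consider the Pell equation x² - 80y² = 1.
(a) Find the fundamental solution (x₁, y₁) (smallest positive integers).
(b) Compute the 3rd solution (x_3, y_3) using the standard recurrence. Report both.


Step 1: Find the fundamental solution (x₁, y₁) of x² - 80y² = 1.
  Expand √80 as a continued fraction. a₀ = ⌊√80⌋ = 8; iterate m_{k+1} = d_k·a_k − m_k, d_{k+1} = (80 − m_{k+1}²)/d_k, a_{k+1} = ⌊(a₀ + m_{k+1})/d_{k+1}⌋ (starting m₀ = 0, d₀ = 1), with convergents p_k = a_k·p_{k-1} + p_{k-2}, q_k = a_k·q_{k-1} + q_{k-2} (p₋₁ = 1, q₋₁ = 0):
  k = 0: a₀ = 8; p₀/q₀ = 8/1; p₀² − 80·q₀² = 64 − 80 = -16.
  k = 1: m = 8, d = 16, a = ⌊(8 + 8)/16⌋ = 1; p/q = (1·8 + 1)/(1·1 + 0) = 9/1; p² − 80·q² = 81 − 80 = 1.
  The first convergent with p² − 80·q² = 1 gives the fundamental solution (x₁, y₁) = (9, 1).
Step 2: Apply the recurrence (x_{n+1}, y_{n+1}) = (x₁x_n + 80y₁y_n, x₁y_n + y₁x_n) repeatedly.
  From (x_1, y_1) = (9, 1): x_2 = 9·9 + 80·1·1 = 161; y_2 = 9·1 + 1·9 = 18.
  From (x_2, y_2) = (161, 18): x_3 = 9·161 + 80·1·18 = 2889; y_3 = 9·18 + 1·161 = 323.
Step 3: Verify x_3² - 80·y_3² = 8346321 - 8346320 = 1 (should be 1). ✓

(x_1, y_1) = (9, 1); (x_3, y_3) = (2889, 323).


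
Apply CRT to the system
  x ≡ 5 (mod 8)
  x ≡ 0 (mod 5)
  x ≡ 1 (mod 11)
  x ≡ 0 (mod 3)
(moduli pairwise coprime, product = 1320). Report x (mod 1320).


Product of moduli M = 8 · 5 · 11 · 3 = 1320.
Merge one congruence at a time:
  Start: x ≡ 5 (mod 8).
  Combine with x ≡ 0 (mod 5); new modulus lcm = 40.
    Write x = 5 + 8·t and substitute into x ≡ 0 (mod 5): 8·t ≡ 0 − 5 = -5 (mod 5).
    Reduce coefficients mod 5: 3·t ≡ 0 (mod 5).
    The inverse of 3 mod 5 is 2 (since 3·2 = 6 = 1·5 + 1), so t ≡ 2·0 = 0 ≡ 0 (mod 5).
    Then x = 5 + 8·0 = 5, valid modulo lcm(8, 5) = 40: x ≡ 5 (mod 40).
  Combine with x ≡ 1 (mod 11); new modulus lcm = 440.
    Write x = 5 + 40·t and substitute into x ≡ 1 (mod 11): 40·t ≡ 1 − 5 = -4 (mod 11).
    Reduce coefficients mod 11: 7·t ≡ 7 (mod 11).
    The inverse of 7 mod 11 is 8 (since 7·8 = 56 = 5·11 + 1), so t ≡ 8·7 = 56 ≡ 1 (mod 11).
    Then x = 5 + 40·1 = 45, valid modulo lcm(40, 11) = 440: x ≡ 45 (mod 440).
  Combine with x ≡ 0 (mod 3); new modulus lcm = 1320.
    Write x = 45 + 440·t and substitute into x ≡ 0 (mod 3): 440·t ≡ 0 − 45 = -45 (mod 3).
    Reduce coefficients mod 3: 2·t ≡ 0 (mod 3).
    The inverse of 2 mod 3 is 2 (since 2·2 = 4 = 1·3 + 1), so t ≡ 2·0 = 0 ≡ 0 (mod 3).
    Then x = 45 + 440·0 = 45, valid modulo lcm(440, 3) = 1320: x ≡ 45 (mod 1320).
Verify against each original: 45 mod 8 = 5, 45 mod 5 = 0, 45 mod 11 = 1, 45 mod 3 = 0.

x ≡ 45 (mod 1320).


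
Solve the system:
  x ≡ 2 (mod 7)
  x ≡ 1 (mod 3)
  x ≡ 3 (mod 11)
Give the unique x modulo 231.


Moduli 7, 3, 11 are pairwise coprime; by CRT there is a unique solution modulo M = 7 · 3 · 11 = 231.
Solve pairwise, accumulating the modulus:
  Start with x ≡ 2 (mod 7).
  Combine with x ≡ 1 (mod 3): since gcd(7, 3) = 1, we get a unique residue mod 21.
    Write x = 2 + 7·t and substitute into x ≡ 1 (mod 3): 7·t ≡ 1 − 2 = -1 (mod 3).
    Reduce coefficients mod 3: 1·t ≡ 2 (mod 3).
    So t ≡ 2 (mod 3).
    Then x = 2 + 7·2 = 16, valid modulo lcm(7, 3) = 21: x ≡ 16 (mod 21).
  Combine with x ≡ 3 (mod 11): since gcd(21, 11) = 1, we get a unique residue mod 231.
    Write x = 16 + 21·t and substitute into x ≡ 3 (mod 11): 21·t ≡ 3 − 16 = -13 (mod 11).
    Reduce coefficients mod 11: 10·t ≡ 9 (mod 11).
    The inverse of 10 mod 11 is 10 (since 10·10 = 100 = 9·11 + 1), so t ≡ 10·9 = 90 ≡ 2 (mod 11).
    Then x = 16 + 21·2 = 58, valid modulo lcm(21, 11) = 231: x ≡ 58 (mod 231).
Verify: 58 mod 7 = 2 ✓, 58 mod 3 = 1 ✓, 58 mod 11 = 3 ✓.

x ≡ 58 (mod 231).
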